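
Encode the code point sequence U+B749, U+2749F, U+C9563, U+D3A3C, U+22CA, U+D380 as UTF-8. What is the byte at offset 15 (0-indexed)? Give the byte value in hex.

0xE2

U+B749 → 3-byte form EB 9D 89 at offsets 0–2.
U+2749F → 4-byte form F0 A7 92 9F at offsets 3–6.
U+C9563 → 4-byte form F3 89 95 A3 at offsets 7–10.
U+D3A3C → 4-byte form F3 93 A8 BC at offsets 11–14.
U+22CA → 3-byte form E2 8B 8A at offsets 15–17.
Offset 15 falls in char 5's range; it's byte 1 of E2 8B 8A = 0xE2.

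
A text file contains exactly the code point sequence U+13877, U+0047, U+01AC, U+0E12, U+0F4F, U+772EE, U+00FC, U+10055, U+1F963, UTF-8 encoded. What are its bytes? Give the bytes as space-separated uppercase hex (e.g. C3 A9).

F0 93 A1 B7 47 C6 AC E0 B8 92 E0 BD 8F F1 B7 8B AE C3 BC F0 90 81 95 F0 9F A5 A3

U+13877: 4-byte form → F0 93 A1 B7.
U+0047: 1-byte form → 47.
U+01AC: 2-byte form → C6 AC.
U+0E12: 3-byte form → E0 B8 92.
U+0F4F: 3-byte form → E0 BD 8F.
U+772EE: 4-byte form → F1 B7 8B AE.
U+00FC: 2-byte form → C3 BC.
U+10055: 4-byte form → F0 90 81 95.
U+1F963: 4-byte form → F0 9F A5 A3.
Concatenated (27 bytes): F0 93 A1 B7 47 C6 AC E0 B8 92 E0 BD 8F F1 B7 8B AE C3 BC F0 90 81 95 F0 9F A5 A3.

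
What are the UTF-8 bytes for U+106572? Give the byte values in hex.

U+106572 = 0x106572 = 1074546 decimal. In range U+10000–U+10FFFF → 4-byte form: 11110xxx 10xxxxxx 10xxxxxx 10xxxxxx.
Binary (21 bits): 100000110010101110010.
Split 3+6+6+6: 100 | 000110 | 010101 | 110010.
Byte 1: 11110100 = 0xF4.
Byte 2: 10000110 = 0x86.
Byte 3: 10010101 = 0x95.
Byte 4: 10110010 = 0xB2.

F4 86 95 B2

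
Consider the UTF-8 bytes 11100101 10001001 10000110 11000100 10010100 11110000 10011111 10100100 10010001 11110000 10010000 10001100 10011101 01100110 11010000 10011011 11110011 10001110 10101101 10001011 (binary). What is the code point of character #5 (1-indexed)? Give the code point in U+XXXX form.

Offset 0: leading byte 0xE5 = 11100101 → 3-byte char #1 = E5 89 86.
Offset 3: leading byte 0xC4 = 11000100 → 2-byte char #2 = C4 94.
Offset 5: leading byte 0xF0 = 11110000 → 4-byte char #3 = F0 9F A4 91.
Offset 9: leading byte 0xF0 = 11110000 → 4-byte char #4 = F0 90 8C 9D.
Offset 13: leading byte 0x66 = 01100110 → 1-byte char #5 = 66.
Leading byte 0x66 = 01100110 matches 0xxxxxxx → 1-byte sequence.
Byte 1: 0x66 = 01100110, payload 1100110 (7 bits).
Concatenate: 1100110 = 0x66 (7 bits → U+0066).

U+0066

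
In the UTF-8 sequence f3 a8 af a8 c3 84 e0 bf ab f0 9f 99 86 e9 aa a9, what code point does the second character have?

U+00C4

Offset 0: leading byte 0xF3 = 11110011 → 4-byte char #1 = F3 A8 AF A8.
Offset 4: leading byte 0xC3 = 11000011 → 2-byte char #2 = C3 84.
Leading byte 0xC3 = 11000011 matches 110xxxxx → 2-byte sequence.
Byte 1: 0xC3 = 11000011, payload 00011 (5 bits).
Byte 2: 0x84 = 10000100 (10xxxxxx ✓), payload 000100.
Concatenate: 00011000100 = 0xC4 (11 bits → U+00C4).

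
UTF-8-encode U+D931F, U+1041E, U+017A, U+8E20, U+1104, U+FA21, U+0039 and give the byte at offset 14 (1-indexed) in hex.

1-indexed offset 14 is 0-indexed offset 13.
U+D931F → 4-byte form F3 99 8C 9F at offsets 0–3.
U+1041E → 4-byte form F0 90 90 9E at offsets 4–7.
U+017A → 2-byte form C5 BA at offsets 8–9.
U+8E20 → 3-byte form E8 B8 A0 at offsets 10–12.
U+1104 → 3-byte form E1 84 84 at offsets 13–15.
Offset 13 falls in char 5's range; it's byte 1 of E1 84 84 = 0xE1.

0xE1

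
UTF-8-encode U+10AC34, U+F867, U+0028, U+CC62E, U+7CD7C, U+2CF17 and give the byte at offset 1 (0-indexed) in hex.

U+10AC34 → 4-byte form F4 8A B0 B4 at offsets 0–3.
Offset 1 falls in char 1's range; it's byte 2 of F4 8A B0 B4 = 0x8A.

0x8A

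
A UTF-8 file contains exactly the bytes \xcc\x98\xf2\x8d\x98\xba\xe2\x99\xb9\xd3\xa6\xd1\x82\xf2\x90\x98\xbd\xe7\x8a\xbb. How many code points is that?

7

Byte at offset 0: 0xCC = 11001100 → 2-byte char (#1). Advance 2.
Byte at offset 2: 0xF2 = 11110010 → 4-byte char (#2). Advance 4.
Byte at offset 6: 0xE2 = 11100010 → 3-byte char (#3). Advance 3.
Byte at offset 9: 0xD3 = 11010011 → 2-byte char (#4). Advance 2.
Byte at offset 11: 0xD1 = 11010001 → 2-byte char (#5). Advance 2.
Byte at offset 13: 0xF2 = 11110010 → 4-byte char (#6). Advance 4.
Byte at offset 17: 0xE7 = 11100111 → 3-byte char (#7). Advance 3.
Reached end at offset 20 after 7 code points.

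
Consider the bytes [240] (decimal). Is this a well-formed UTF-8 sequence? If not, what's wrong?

invalid (sequence truncated)

Leading byte 0xF0 = 11110000 → 4-byte form, but only 1 byte is present.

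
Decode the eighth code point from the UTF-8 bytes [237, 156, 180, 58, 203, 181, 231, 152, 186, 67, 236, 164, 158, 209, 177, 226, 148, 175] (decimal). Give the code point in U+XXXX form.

Offset 0: leading byte 0xED = 11101101 → 3-byte char #1 = ED 9C B4.
Offset 3: leading byte 0x3A = 00111010 → 1-byte char #2 = 3A.
Offset 4: leading byte 0xCB = 11001011 → 2-byte char #3 = CB B5.
Offset 6: leading byte 0xE7 = 11100111 → 3-byte char #4 = E7 98 BA.
Offset 9: leading byte 0x43 = 01000011 → 1-byte char #5 = 43.
Offset 10: leading byte 0xEC = 11101100 → 3-byte char #6 = EC A4 9E.
Offset 13: leading byte 0xD1 = 11010001 → 2-byte char #7 = D1 B1.
Offset 15: leading byte 0xE2 = 11100010 → 3-byte char #8 = E2 94 AF.
Leading byte 0xE2 = 11100010 matches 1110xxxx → 3-byte sequence.
Byte 1: 0xE2 = 11100010, payload 0010 (4 bits).
Byte 2: 0x94 = 10010100 (10xxxxxx ✓), payload 010100.
Byte 3: 0xAF = 10101111 (10xxxxxx ✓), payload 101111.
Concatenate: 0010010100101111 = 0x252F (16 bits → U+252F).

U+252F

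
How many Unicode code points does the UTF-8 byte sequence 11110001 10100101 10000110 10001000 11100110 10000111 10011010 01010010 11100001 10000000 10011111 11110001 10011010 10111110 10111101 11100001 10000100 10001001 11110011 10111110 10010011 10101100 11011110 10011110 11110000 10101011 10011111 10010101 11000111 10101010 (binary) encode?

Byte at offset 0: 0xF1 = 11110001 → 4-byte char (#1). Advance 4.
Byte at offset 4: 0xE6 = 11100110 → 3-byte char (#2). Advance 3.
Byte at offset 7: 0x52 = 01010010 → 1-byte char (#3). Advance 1.
Byte at offset 8: 0xE1 = 11100001 → 3-byte char (#4). Advance 3.
Byte at offset 11: 0xF1 = 11110001 → 4-byte char (#5). Advance 4.
Byte at offset 15: 0xE1 = 11100001 → 3-byte char (#6). Advance 3.
Byte at offset 18: 0xF3 = 11110011 → 4-byte char (#7). Advance 4.
Byte at offset 22: 0xDE = 11011110 → 2-byte char (#8). Advance 2.
Byte at offset 24: 0xF0 = 11110000 → 4-byte char (#9). Advance 4.
Byte at offset 28: 0xC7 = 11000111 → 2-byte char (#10). Advance 2.
Reached end at offset 30 after 10 code points.

10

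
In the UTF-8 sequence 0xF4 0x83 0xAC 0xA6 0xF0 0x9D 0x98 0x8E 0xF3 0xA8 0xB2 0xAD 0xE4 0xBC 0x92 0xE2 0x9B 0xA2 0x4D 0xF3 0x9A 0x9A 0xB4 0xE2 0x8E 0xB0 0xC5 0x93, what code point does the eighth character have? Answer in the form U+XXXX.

Offset 0: leading byte 0xF4 = 11110100 → 4-byte char #1 = F4 83 AC A6.
Offset 4: leading byte 0xF0 = 11110000 → 4-byte char #2 = F0 9D 98 8E.
Offset 8: leading byte 0xF3 = 11110011 → 4-byte char #3 = F3 A8 B2 AD.
Offset 12: leading byte 0xE4 = 11100100 → 3-byte char #4 = E4 BC 92.
Offset 15: leading byte 0xE2 = 11100010 → 3-byte char #5 = E2 9B A2.
Offset 18: leading byte 0x4D = 01001101 → 1-byte char #6 = 4D.
Offset 19: leading byte 0xF3 = 11110011 → 4-byte char #7 = F3 9A 9A B4.
Offset 23: leading byte 0xE2 = 11100010 → 3-byte char #8 = E2 8E B0.
Leading byte 0xE2 = 11100010 matches 1110xxxx → 3-byte sequence.
Byte 1: 0xE2 = 11100010, payload 0010 (4 bits).
Byte 2: 0x8E = 10001110 (10xxxxxx ✓), payload 001110.
Byte 3: 0xB0 = 10110000 (10xxxxxx ✓), payload 110000.
Concatenate: 0010001110110000 = 0x23B0 (16 bits → U+23B0).

U+23B0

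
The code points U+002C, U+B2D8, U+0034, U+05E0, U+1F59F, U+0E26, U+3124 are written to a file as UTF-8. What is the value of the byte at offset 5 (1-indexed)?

0x34

1-indexed offset 5 is 0-indexed offset 4.
U+002C → 1-byte form 2C at offsets 0–0.
U+B2D8 → 3-byte form EB 8B 98 at offsets 1–3.
U+0034 → 1-byte form 34 at offsets 4–4.
Offset 4 falls in char 3's range; it's byte 1 of 34 = 0x34.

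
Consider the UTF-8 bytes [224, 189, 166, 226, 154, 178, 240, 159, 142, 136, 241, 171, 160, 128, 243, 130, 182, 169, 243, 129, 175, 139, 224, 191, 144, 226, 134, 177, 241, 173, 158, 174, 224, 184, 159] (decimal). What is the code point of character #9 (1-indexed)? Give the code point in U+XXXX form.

Offset 0: leading byte 0xE0 = 11100000 → 3-byte char #1 = E0 BD A6.
Offset 3: leading byte 0xE2 = 11100010 → 3-byte char #2 = E2 9A B2.
Offset 6: leading byte 0xF0 = 11110000 → 4-byte char #3 = F0 9F 8E 88.
Offset 10: leading byte 0xF1 = 11110001 → 4-byte char #4 = F1 AB A0 80.
Offset 14: leading byte 0xF3 = 11110011 → 4-byte char #5 = F3 82 B6 A9.
Offset 18: leading byte 0xF3 = 11110011 → 4-byte char #6 = F3 81 AF 8B.
Offset 22: leading byte 0xE0 = 11100000 → 3-byte char #7 = E0 BF 90.
Offset 25: leading byte 0xE2 = 11100010 → 3-byte char #8 = E2 86 B1.
Offset 28: leading byte 0xF1 = 11110001 → 4-byte char #9 = F1 AD 9E AE.
Leading byte 0xF1 = 11110001 matches 11110xxx → 4-byte sequence.
Byte 1: 0xF1 = 11110001, payload 001 (3 bits).
Byte 2: 0xAD = 10101101 (10xxxxxx ✓), payload 101101.
Byte 3: 0x9E = 10011110 (10xxxxxx ✓), payload 011110.
Byte 4: 0xAE = 10101110 (10xxxxxx ✓), payload 101110.
Concatenate: 001101101011110101110 = 0x6D7AE (21 bits → U+6D7AE).

U+6D7AE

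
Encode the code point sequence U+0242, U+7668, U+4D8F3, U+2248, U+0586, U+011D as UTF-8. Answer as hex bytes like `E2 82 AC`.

U+0242: 2-byte form → C9 82.
U+7668: 3-byte form → E7 99 A8.
U+4D8F3: 4-byte form → F1 8D A3 B3.
U+2248: 3-byte form → E2 89 88.
U+0586: 2-byte form → D6 86.
U+011D: 2-byte form → C4 9D.
Concatenated (16 bytes): C9 82 E7 99 A8 F1 8D A3 B3 E2 89 88 D6 86 C4 9D.

C9 82 E7 99 A8 F1 8D A3 B3 E2 89 88 D6 86 C4 9D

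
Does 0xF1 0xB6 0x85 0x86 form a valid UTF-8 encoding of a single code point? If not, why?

valid

Leading byte 0xF1 = 11110001 → 4-byte form.
Continuation bytes 0xB6=10110110, 0x85=10000101, 0x86=10000110 all match 10xxxxxx.
Decoded value 0x76146 is ≥ 0x10000 (shortest form) and not a surrogate.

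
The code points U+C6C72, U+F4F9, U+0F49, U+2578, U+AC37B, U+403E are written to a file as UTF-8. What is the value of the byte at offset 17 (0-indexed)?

0xE4

U+C6C72 → 4-byte form F3 86 B1 B2 at offsets 0–3.
U+F4F9 → 3-byte form EF 93 B9 at offsets 4–6.
U+0F49 → 3-byte form E0 BD 89 at offsets 7–9.
U+2578 → 3-byte form E2 95 B8 at offsets 10–12.
U+AC37B → 4-byte form F2 AC 8D BB at offsets 13–16.
U+403E → 3-byte form E4 80 BE at offsets 17–19.
Offset 17 falls in char 6's range; it's byte 1 of E4 80 BE = 0xE4.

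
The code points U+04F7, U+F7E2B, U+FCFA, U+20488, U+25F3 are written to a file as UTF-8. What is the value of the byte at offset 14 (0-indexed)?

0x97

U+04F7 → 2-byte form D3 B7 at offsets 0–1.
U+F7E2B → 4-byte form F3 B7 B8 AB at offsets 2–5.
U+FCFA → 3-byte form EF B3 BA at offsets 6–8.
U+20488 → 4-byte form F0 A0 92 88 at offsets 9–12.
U+25F3 → 3-byte form E2 97 B3 at offsets 13–15.
Offset 14 falls in char 5's range; it's byte 2 of E2 97 B3 = 0x97.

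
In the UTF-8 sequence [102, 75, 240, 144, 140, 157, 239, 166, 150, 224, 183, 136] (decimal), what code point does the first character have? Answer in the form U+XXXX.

Offset 0: leading byte 0x66 = 01100110 → 1-byte char #1 = 66.
Leading byte 0x66 = 01100110 matches 0xxxxxxx → 1-byte sequence.
Byte 1: 0x66 = 01100110, payload 1100110 (7 bits).
Concatenate: 1100110 = 0x66 (7 bits → U+0066).

U+0066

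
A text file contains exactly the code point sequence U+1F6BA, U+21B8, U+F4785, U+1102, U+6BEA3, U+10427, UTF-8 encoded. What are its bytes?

F0 9F 9A BA E2 86 B8 F3 B4 9E 85 E1 84 82 F1 AB BA A3 F0 90 90 A7

U+1F6BA: 4-byte form → F0 9F 9A BA.
U+21B8: 3-byte form → E2 86 B8.
U+F4785: 4-byte form → F3 B4 9E 85.
U+1102: 3-byte form → E1 84 82.
U+6BEA3: 4-byte form → F1 AB BA A3.
U+10427: 4-byte form → F0 90 90 A7.
Concatenated (22 bytes): F0 9F 9A BA E2 86 B8 F3 B4 9E 85 E1 84 82 F1 AB BA A3 F0 90 90 A7.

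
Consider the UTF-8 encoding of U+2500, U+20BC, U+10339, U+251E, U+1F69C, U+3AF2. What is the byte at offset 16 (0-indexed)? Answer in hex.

U+2500 → 3-byte form E2 94 80 at offsets 0–2.
U+20BC → 3-byte form E2 82 BC at offsets 3–5.
U+10339 → 4-byte form F0 90 8C B9 at offsets 6–9.
U+251E → 3-byte form E2 94 9E at offsets 10–12.
U+1F69C → 4-byte form F0 9F 9A 9C at offsets 13–16.
Offset 16 falls in char 5's range; it's byte 4 of F0 9F 9A 9C = 0x9C.

0x9C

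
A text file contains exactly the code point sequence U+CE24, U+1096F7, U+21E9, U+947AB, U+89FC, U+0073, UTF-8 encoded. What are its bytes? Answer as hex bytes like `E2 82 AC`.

EC B8 A4 F4 89 9B B7 E2 87 A9 F2 94 9E AB E8 A7 BC 73

U+CE24: 3-byte form → EC B8 A4.
U+1096F7: 4-byte form → F4 89 9B B7.
U+21E9: 3-byte form → E2 87 A9.
U+947AB: 4-byte form → F2 94 9E AB.
U+89FC: 3-byte form → E8 A7 BC.
U+0073: 1-byte form → 73.
Concatenated (18 bytes): EC B8 A4 F4 89 9B B7 E2 87 A9 F2 94 9E AB E8 A7 BC 73.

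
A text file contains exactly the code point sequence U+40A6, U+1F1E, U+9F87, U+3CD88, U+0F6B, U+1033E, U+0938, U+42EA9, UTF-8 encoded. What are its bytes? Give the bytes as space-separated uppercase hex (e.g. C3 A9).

U+40A6: 3-byte form → E4 82 A6.
U+1F1E: 3-byte form → E1 BC 9E.
U+9F87: 3-byte form → E9 BE 87.
U+3CD88: 4-byte form → F0 BC B6 88.
U+0F6B: 3-byte form → E0 BD AB.
U+1033E: 4-byte form → F0 90 8C BE.
U+0938: 3-byte form → E0 A4 B8.
U+42EA9: 4-byte form → F1 82 BA A9.
Concatenated (27 bytes): E4 82 A6 E1 BC 9E E9 BE 87 F0 BC B6 88 E0 BD AB F0 90 8C BE E0 A4 B8 F1 82 BA A9.

E4 82 A6 E1 BC 9E E9 BE 87 F0 BC B6 88 E0 BD AB F0 90 8C BE E0 A4 B8 F1 82 BA A9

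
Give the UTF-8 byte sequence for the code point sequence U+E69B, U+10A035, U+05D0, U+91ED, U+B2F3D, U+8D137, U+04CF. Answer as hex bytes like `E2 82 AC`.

EE 9A 9B F4 8A 80 B5 D7 90 E9 87 AD F2 B2 BC BD F2 8D 84 B7 D3 8F

U+E69B: 3-byte form → EE 9A 9B.
U+10A035: 4-byte form → F4 8A 80 B5.
U+05D0: 2-byte form → D7 90.
U+91ED: 3-byte form → E9 87 AD.
U+B2F3D: 4-byte form → F2 B2 BC BD.
U+8D137: 4-byte form → F2 8D 84 B7.
U+04CF: 2-byte form → D3 8F.
Concatenated (22 bytes): EE 9A 9B F4 8A 80 B5 D7 90 E9 87 AD F2 B2 BC BD F2 8D 84 B7 D3 8F.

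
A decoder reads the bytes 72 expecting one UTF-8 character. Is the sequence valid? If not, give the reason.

Leading byte 0x72 = 01110010 → 1-byte form.

valid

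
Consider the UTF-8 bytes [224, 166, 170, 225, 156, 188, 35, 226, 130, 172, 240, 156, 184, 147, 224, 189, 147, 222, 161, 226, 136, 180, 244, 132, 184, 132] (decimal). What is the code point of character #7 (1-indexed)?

Offset 0: leading byte 0xE0 = 11100000 → 3-byte char #1 = E0 A6 AA.
Offset 3: leading byte 0xE1 = 11100001 → 3-byte char #2 = E1 9C BC.
Offset 6: leading byte 0x23 = 00100011 → 1-byte char #3 = 23.
Offset 7: leading byte 0xE2 = 11100010 → 3-byte char #4 = E2 82 AC.
Offset 10: leading byte 0xF0 = 11110000 → 4-byte char #5 = F0 9C B8 93.
Offset 14: leading byte 0xE0 = 11100000 → 3-byte char #6 = E0 BD 93.
Offset 17: leading byte 0xDE = 11011110 → 2-byte char #7 = DE A1.
Leading byte 0xDE = 11011110 matches 110xxxxx → 2-byte sequence.
Byte 1: 0xDE = 11011110, payload 11110 (5 bits).
Byte 2: 0xA1 = 10100001 (10xxxxxx ✓), payload 100001.
Concatenate: 11110100001 = 0x7A1 (11 bits → U+07A1).

U+07A1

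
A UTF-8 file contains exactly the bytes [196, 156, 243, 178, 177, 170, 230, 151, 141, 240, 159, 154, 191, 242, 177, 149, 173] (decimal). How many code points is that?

5

Byte at offset 0: 0xC4 = 11000100 → 2-byte char (#1). Advance 2.
Byte at offset 2: 0xF3 = 11110011 → 4-byte char (#2). Advance 4.
Byte at offset 6: 0xE6 = 11100110 → 3-byte char (#3). Advance 3.
Byte at offset 9: 0xF0 = 11110000 → 4-byte char (#4). Advance 4.
Byte at offset 13: 0xF2 = 11110010 → 4-byte char (#5). Advance 4.
Reached end at offset 17 after 5 code points.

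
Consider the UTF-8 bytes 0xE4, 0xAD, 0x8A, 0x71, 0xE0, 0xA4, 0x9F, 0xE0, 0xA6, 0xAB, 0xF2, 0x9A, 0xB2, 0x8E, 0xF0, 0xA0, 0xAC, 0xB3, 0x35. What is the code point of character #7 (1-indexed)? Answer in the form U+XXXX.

U+0035

Offset 0: leading byte 0xE4 = 11100100 → 3-byte char #1 = E4 AD 8A.
Offset 3: leading byte 0x71 = 01110001 → 1-byte char #2 = 71.
Offset 4: leading byte 0xE0 = 11100000 → 3-byte char #3 = E0 A4 9F.
Offset 7: leading byte 0xE0 = 11100000 → 3-byte char #4 = E0 A6 AB.
Offset 10: leading byte 0xF2 = 11110010 → 4-byte char #5 = F2 9A B2 8E.
Offset 14: leading byte 0xF0 = 11110000 → 4-byte char #6 = F0 A0 AC B3.
Offset 18: leading byte 0x35 = 00110101 → 1-byte char #7 = 35.
Leading byte 0x35 = 00110101 matches 0xxxxxxx → 1-byte sequence.
Byte 1: 0x35 = 00110101, payload 0110101 (7 bits).
Concatenate: 0110101 = 0x35 (7 bits → U+0035).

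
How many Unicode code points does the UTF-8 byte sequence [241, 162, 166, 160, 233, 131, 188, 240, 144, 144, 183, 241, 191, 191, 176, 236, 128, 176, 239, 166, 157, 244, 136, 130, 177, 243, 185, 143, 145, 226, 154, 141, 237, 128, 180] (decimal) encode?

10

Byte at offset 0: 0xF1 = 11110001 → 4-byte char (#1). Advance 4.
Byte at offset 4: 0xE9 = 11101001 → 3-byte char (#2). Advance 3.
Byte at offset 7: 0xF0 = 11110000 → 4-byte char (#3). Advance 4.
Byte at offset 11: 0xF1 = 11110001 → 4-byte char (#4). Advance 4.
Byte at offset 15: 0xEC = 11101100 → 3-byte char (#5). Advance 3.
Byte at offset 18: 0xEF = 11101111 → 3-byte char (#6). Advance 3.
Byte at offset 21: 0xF4 = 11110100 → 4-byte char (#7). Advance 4.
Byte at offset 25: 0xF3 = 11110011 → 4-byte char (#8). Advance 4.
Byte at offset 29: 0xE2 = 11100010 → 3-byte char (#9). Advance 3.
Byte at offset 32: 0xED = 11101101 → 3-byte char (#10). Advance 3.
Reached end at offset 35 after 10 code points.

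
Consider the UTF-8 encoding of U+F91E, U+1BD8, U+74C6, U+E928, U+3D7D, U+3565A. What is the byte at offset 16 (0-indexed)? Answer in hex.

0xB5

U+F91E → 3-byte form EF A4 9E at offsets 0–2.
U+1BD8 → 3-byte form E1 AF 98 at offsets 3–5.
U+74C6 → 3-byte form E7 93 86 at offsets 6–8.
U+E928 → 3-byte form EE A4 A8 at offsets 9–11.
U+3D7D → 3-byte form E3 B5 BD at offsets 12–14.
U+3565A → 4-byte form F0 B5 99 9A at offsets 15–18.
Offset 16 falls in char 6's range; it's byte 2 of F0 B5 99 9A = 0xB5.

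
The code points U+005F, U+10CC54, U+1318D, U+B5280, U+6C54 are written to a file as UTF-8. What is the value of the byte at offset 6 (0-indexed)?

U+005F → 1-byte form 5F at offsets 0–0.
U+10CC54 → 4-byte form F4 8C B1 94 at offsets 1–4.
U+1318D → 4-byte form F0 93 86 8D at offsets 5–8.
Offset 6 falls in char 3's range; it's byte 2 of F0 93 86 8D = 0x93.

0x93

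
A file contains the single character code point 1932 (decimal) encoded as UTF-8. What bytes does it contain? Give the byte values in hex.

DE 8C

U+078C = 0x78C = 1932 decimal. In range U+0080–U+07FF → 2-byte form: 110xxxxx 10xxxxxx.
Binary (11 bits): 11110001100.
Split 5+6: 11110 | 001100.
Byte 1: 11011110 = 0xDE.
Byte 2: 10001100 = 0x8C.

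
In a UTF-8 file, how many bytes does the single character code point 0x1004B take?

4

U+1004B = 0x1004B. UTF-8 uses 1 byte below 0x80, 2 below 0x800, 3 below 0x10000, 4 up to 0x10FFFF. 0x1004B is in U+10000–U+10FFFF → 4 bytes.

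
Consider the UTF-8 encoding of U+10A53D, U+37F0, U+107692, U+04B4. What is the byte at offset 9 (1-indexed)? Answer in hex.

0x87

1-indexed offset 9 is 0-indexed offset 8.
U+10A53D → 4-byte form F4 8A 94 BD at offsets 0–3.
U+37F0 → 3-byte form E3 9F B0 at offsets 4–6.
U+107692 → 4-byte form F4 87 9A 92 at offsets 7–10.
Offset 8 falls in char 3's range; it's byte 2 of F4 87 9A 92 = 0x87.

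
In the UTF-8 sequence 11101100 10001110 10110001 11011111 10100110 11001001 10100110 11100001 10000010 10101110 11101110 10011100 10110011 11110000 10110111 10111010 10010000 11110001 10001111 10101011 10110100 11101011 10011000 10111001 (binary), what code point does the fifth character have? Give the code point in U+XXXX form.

Offset 0: leading byte 0xEC = 11101100 → 3-byte char #1 = EC 8E B1.
Offset 3: leading byte 0xDF = 11011111 → 2-byte char #2 = DF A6.
Offset 5: leading byte 0xC9 = 11001001 → 2-byte char #3 = C9 A6.
Offset 7: leading byte 0xE1 = 11100001 → 3-byte char #4 = E1 82 AE.
Offset 10: leading byte 0xEE = 11101110 → 3-byte char #5 = EE 9C B3.
Leading byte 0xEE = 11101110 matches 1110xxxx → 3-byte sequence.
Byte 1: 0xEE = 11101110, payload 1110 (4 bits).
Byte 2: 0x9C = 10011100 (10xxxxxx ✓), payload 011100.
Byte 3: 0xB3 = 10110011 (10xxxxxx ✓), payload 110011.
Concatenate: 1110011100110011 = 0xE733 (16 bits → U+E733).

U+E733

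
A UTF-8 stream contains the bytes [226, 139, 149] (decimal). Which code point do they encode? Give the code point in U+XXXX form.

U+22D5

Leading byte 0xE2 = 11100010 matches 1110xxxx → 3-byte sequence.
Byte 1: 0xE2 = 11100010, payload 0010 (4 bits).
Byte 2: 0x8B = 10001011 (10xxxxxx ✓), payload 001011.
Byte 3: 0x95 = 10010101 (10xxxxxx ✓), payload 010101.
Concatenate: 0010001011010101 = 0x22D5 (16 bits → U+22D5).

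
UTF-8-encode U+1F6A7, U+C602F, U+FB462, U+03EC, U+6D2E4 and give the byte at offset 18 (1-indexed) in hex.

1-indexed offset 18 is 0-indexed offset 17.
U+1F6A7 → 4-byte form F0 9F 9A A7 at offsets 0–3.
U+C602F → 4-byte form F3 86 80 AF at offsets 4–7.
U+FB462 → 4-byte form F3 BB 91 A2 at offsets 8–11.
U+03EC → 2-byte form CF AC at offsets 12–13.
U+6D2E4 → 4-byte form F1 AD 8B A4 at offsets 14–17.
Offset 17 falls in char 5's range; it's byte 4 of F1 AD 8B A4 = 0xA4.

0xA4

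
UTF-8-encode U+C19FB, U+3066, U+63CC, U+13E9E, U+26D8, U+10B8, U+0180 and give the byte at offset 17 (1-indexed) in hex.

1-indexed offset 17 is 0-indexed offset 16.
U+C19FB → 4-byte form F3 81 A7 BB at offsets 0–3.
U+3066 → 3-byte form E3 81 A6 at offsets 4–6.
U+63CC → 3-byte form E6 8F 8C at offsets 7–9.
U+13E9E → 4-byte form F0 93 BA 9E at offsets 10–13.
U+26D8 → 3-byte form E2 9B 98 at offsets 14–16.
Offset 16 falls in char 5's range; it's byte 3 of E2 9B 98 = 0x98.

0x98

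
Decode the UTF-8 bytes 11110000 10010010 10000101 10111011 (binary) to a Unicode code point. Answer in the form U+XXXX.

U+1217B

Leading byte 0xF0 = 11110000 matches 11110xxx → 4-byte sequence.
Byte 1: 0xF0 = 11110000, payload 000 (3 bits).
Byte 2: 0x92 = 10010010 (10xxxxxx ✓), payload 010010.
Byte 3: 0x85 = 10000101 (10xxxxxx ✓), payload 000101.
Byte 4: 0xBB = 10111011 (10xxxxxx ✓), payload 111011.
Concatenate: 000010010000101111011 = 0x1217B (21 bits → U+1217B).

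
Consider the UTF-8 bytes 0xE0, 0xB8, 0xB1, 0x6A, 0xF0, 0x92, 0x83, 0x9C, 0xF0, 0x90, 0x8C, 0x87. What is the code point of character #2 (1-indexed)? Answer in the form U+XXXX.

U+006A

Offset 0: leading byte 0xE0 = 11100000 → 3-byte char #1 = E0 B8 B1.
Offset 3: leading byte 0x6A = 01101010 → 1-byte char #2 = 6A.
Leading byte 0x6A = 01101010 matches 0xxxxxxx → 1-byte sequence.
Byte 1: 0x6A = 01101010, payload 1101010 (7 bits).
Concatenate: 1101010 = 0x6A (7 bits → U+006A).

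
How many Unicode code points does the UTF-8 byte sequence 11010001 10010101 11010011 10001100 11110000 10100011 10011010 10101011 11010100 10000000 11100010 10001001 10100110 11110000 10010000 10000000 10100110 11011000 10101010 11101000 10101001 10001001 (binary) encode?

8

Byte at offset 0: 0xD1 = 11010001 → 2-byte char (#1). Advance 2.
Byte at offset 2: 0xD3 = 11010011 → 2-byte char (#2). Advance 2.
Byte at offset 4: 0xF0 = 11110000 → 4-byte char (#3). Advance 4.
Byte at offset 8: 0xD4 = 11010100 → 2-byte char (#4). Advance 2.
Byte at offset 10: 0xE2 = 11100010 → 3-byte char (#5). Advance 3.
Byte at offset 13: 0xF0 = 11110000 → 4-byte char (#6). Advance 4.
Byte at offset 17: 0xD8 = 11011000 → 2-byte char (#7). Advance 2.
Byte at offset 19: 0xE8 = 11101000 → 3-byte char (#8). Advance 3.
Reached end at offset 22 after 8 code points.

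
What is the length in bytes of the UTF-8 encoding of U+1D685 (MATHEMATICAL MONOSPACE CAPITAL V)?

U+1D685 = 0x1D685. UTF-8 uses 1 byte below 0x80, 2 below 0x800, 3 below 0x10000, 4 up to 0x10FFFF. 0x1D685 is in U+10000–U+10FFFF → 4 bytes.

4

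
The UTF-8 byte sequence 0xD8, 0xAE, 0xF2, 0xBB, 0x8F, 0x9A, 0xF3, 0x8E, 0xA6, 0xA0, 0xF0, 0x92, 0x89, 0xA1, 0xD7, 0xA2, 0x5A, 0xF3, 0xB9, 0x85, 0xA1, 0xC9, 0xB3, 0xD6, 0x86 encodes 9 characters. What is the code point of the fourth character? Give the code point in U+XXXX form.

U+12261

Offset 0: leading byte 0xD8 = 11011000 → 2-byte char #1 = D8 AE.
Offset 2: leading byte 0xF2 = 11110010 → 4-byte char #2 = F2 BB 8F 9A.
Offset 6: leading byte 0xF3 = 11110011 → 4-byte char #3 = F3 8E A6 A0.
Offset 10: leading byte 0xF0 = 11110000 → 4-byte char #4 = F0 92 89 A1.
Leading byte 0xF0 = 11110000 matches 11110xxx → 4-byte sequence.
Byte 1: 0xF0 = 11110000, payload 000 (3 bits).
Byte 2: 0x92 = 10010010 (10xxxxxx ✓), payload 010010.
Byte 3: 0x89 = 10001001 (10xxxxxx ✓), payload 001001.
Byte 4: 0xA1 = 10100001 (10xxxxxx ✓), payload 100001.
Concatenate: 000010010001001100001 = 0x12261 (21 bits → U+12261).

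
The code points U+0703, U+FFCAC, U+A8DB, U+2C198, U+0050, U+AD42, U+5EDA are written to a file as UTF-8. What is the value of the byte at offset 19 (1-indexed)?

0xBB

1-indexed offset 19 is 0-indexed offset 18.
U+0703 → 2-byte form DC 83 at offsets 0–1.
U+FFCAC → 4-byte form F3 BF B2 AC at offsets 2–5.
U+A8DB → 3-byte form EA A3 9B at offsets 6–8.
U+2C198 → 4-byte form F0 AC 86 98 at offsets 9–12.
U+0050 → 1-byte form 50 at offsets 13–13.
U+AD42 → 3-byte form EA B5 82 at offsets 14–16.
U+5EDA → 3-byte form E5 BB 9A at offsets 17–19.
Offset 18 falls in char 7's range; it's byte 2 of E5 BB 9A = 0xBB.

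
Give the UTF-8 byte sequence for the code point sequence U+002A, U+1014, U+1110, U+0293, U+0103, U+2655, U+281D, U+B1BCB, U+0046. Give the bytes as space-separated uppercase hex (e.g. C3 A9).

U+002A: 1-byte form → 2A.
U+1014: 3-byte form → E1 80 94.
U+1110: 3-byte form → E1 84 90.
U+0293: 2-byte form → CA 93.
U+0103: 2-byte form → C4 83.
U+2655: 3-byte form → E2 99 95.
U+281D: 3-byte form → E2 A0 9D.
U+B1BCB: 4-byte form → F2 B1 AF 8B.
U+0046: 1-byte form → 46.
Concatenated (22 bytes): 2A E1 80 94 E1 84 90 CA 93 C4 83 E2 99 95 E2 A0 9D F2 B1 AF 8B 46.

2A E1 80 94 E1 84 90 CA 93 C4 83 E2 99 95 E2 A0 9D F2 B1 AF 8B 46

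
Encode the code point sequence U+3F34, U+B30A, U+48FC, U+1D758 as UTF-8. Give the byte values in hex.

U+3F34: 3-byte form → E3 BC B4.
U+B30A: 3-byte form → EB 8C 8A.
U+48FC: 3-byte form → E4 A3 BC.
U+1D758: 4-byte form → F0 9D 9D 98.
Concatenated (13 bytes): E3 BC B4 EB 8C 8A E4 A3 BC F0 9D 9D 98.

E3 BC B4 EB 8C 8A E4 A3 BC F0 9D 9D 98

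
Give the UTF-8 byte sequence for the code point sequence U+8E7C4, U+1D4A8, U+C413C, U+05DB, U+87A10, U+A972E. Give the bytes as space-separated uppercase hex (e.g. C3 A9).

U+8E7C4: 4-byte form → F2 8E 9F 84.
U+1D4A8: 4-byte form → F0 9D 92 A8.
U+C413C: 4-byte form → F3 84 84 BC.
U+05DB: 2-byte form → D7 9B.
U+87A10: 4-byte form → F2 87 A8 90.
U+A972E: 4-byte form → F2 A9 9C AE.
Concatenated (22 bytes): F2 8E 9F 84 F0 9D 92 A8 F3 84 84 BC D7 9B F2 87 A8 90 F2 A9 9C AE.

F2 8E 9F 84 F0 9D 92 A8 F3 84 84 BC D7 9B F2 87 A8 90 F2 A9 9C AE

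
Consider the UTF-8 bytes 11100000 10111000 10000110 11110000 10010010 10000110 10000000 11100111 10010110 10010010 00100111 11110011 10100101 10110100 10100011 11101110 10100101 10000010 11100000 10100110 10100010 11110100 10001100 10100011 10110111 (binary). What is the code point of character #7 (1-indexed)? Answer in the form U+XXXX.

U+09A2

Offset 0: leading byte 0xE0 = 11100000 → 3-byte char #1 = E0 B8 86.
Offset 3: leading byte 0xF0 = 11110000 → 4-byte char #2 = F0 92 86 80.
Offset 7: leading byte 0xE7 = 11100111 → 3-byte char #3 = E7 96 92.
Offset 10: leading byte 0x27 = 00100111 → 1-byte char #4 = 27.
Offset 11: leading byte 0xF3 = 11110011 → 4-byte char #5 = F3 A5 B4 A3.
Offset 15: leading byte 0xEE = 11101110 → 3-byte char #6 = EE A5 82.
Offset 18: leading byte 0xE0 = 11100000 → 3-byte char #7 = E0 A6 A2.
Leading byte 0xE0 = 11100000 matches 1110xxxx → 3-byte sequence.
Byte 1: 0xE0 = 11100000, payload 0000 (4 bits).
Byte 2: 0xA6 = 10100110 (10xxxxxx ✓), payload 100110.
Byte 3: 0xA2 = 10100010 (10xxxxxx ✓), payload 100010.
Concatenate: 0000100110100010 = 0x9A2 (16 bits → U+09A2).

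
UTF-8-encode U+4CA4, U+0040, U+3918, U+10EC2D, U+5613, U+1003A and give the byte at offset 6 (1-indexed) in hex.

0xA4

1-indexed offset 6 is 0-indexed offset 5.
U+4CA4 → 3-byte form E4 B2 A4 at offsets 0–2.
U+0040 → 1-byte form 40 at offsets 3–3.
U+3918 → 3-byte form E3 A4 98 at offsets 4–6.
Offset 5 falls in char 3's range; it's byte 2 of E3 A4 98 = 0xA4.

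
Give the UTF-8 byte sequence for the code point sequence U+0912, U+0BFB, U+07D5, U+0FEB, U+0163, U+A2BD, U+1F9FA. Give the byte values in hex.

U+0912: 3-byte form → E0 A4 92.
U+0BFB: 3-byte form → E0 AF BB.
U+07D5: 2-byte form → DF 95.
U+0FEB: 3-byte form → E0 BF AB.
U+0163: 2-byte form → C5 A3.
U+A2BD: 3-byte form → EA 8A BD.
U+1F9FA: 4-byte form → F0 9F A7 BA.
Concatenated (20 bytes): E0 A4 92 E0 AF BB DF 95 E0 BF AB C5 A3 EA 8A BD F0 9F A7 BA.

E0 A4 92 E0 AF BB DF 95 E0 BF AB C5 A3 EA 8A BD F0 9F A7 BA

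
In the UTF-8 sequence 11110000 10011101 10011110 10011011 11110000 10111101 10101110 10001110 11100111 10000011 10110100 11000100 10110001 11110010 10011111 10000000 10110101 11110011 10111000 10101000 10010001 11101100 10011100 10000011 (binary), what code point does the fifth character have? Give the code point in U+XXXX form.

Offset 0: leading byte 0xF0 = 11110000 → 4-byte char #1 = F0 9D 9E 9B.
Offset 4: leading byte 0xF0 = 11110000 → 4-byte char #2 = F0 BD AE 8E.
Offset 8: leading byte 0xE7 = 11100111 → 3-byte char #3 = E7 83 B4.
Offset 11: leading byte 0xC4 = 11000100 → 2-byte char #4 = C4 B1.
Offset 13: leading byte 0xF2 = 11110010 → 4-byte char #5 = F2 9F 80 B5.
Leading byte 0xF2 = 11110010 matches 11110xxx → 4-byte sequence.
Byte 1: 0xF2 = 11110010, payload 010 (3 bits).
Byte 2: 0x9F = 10011111 (10xxxxxx ✓), payload 011111.
Byte 3: 0x80 = 10000000 (10xxxxxx ✓), payload 000000.
Byte 4: 0xB5 = 10110101 (10xxxxxx ✓), payload 110101.
Concatenate: 010011111000000110101 = 0x9F035 (21 bits → U+9F035).

U+9F035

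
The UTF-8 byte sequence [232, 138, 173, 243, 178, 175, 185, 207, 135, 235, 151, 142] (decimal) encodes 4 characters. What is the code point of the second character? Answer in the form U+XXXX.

U+F2BF9

Offset 0: leading byte 0xE8 = 11101000 → 3-byte char #1 = E8 8A AD.
Offset 3: leading byte 0xF3 = 11110011 → 4-byte char #2 = F3 B2 AF B9.
Leading byte 0xF3 = 11110011 matches 11110xxx → 4-byte sequence.
Byte 1: 0xF3 = 11110011, payload 011 (3 bits).
Byte 2: 0xB2 = 10110010 (10xxxxxx ✓), payload 110010.
Byte 3: 0xAF = 10101111 (10xxxxxx ✓), payload 101111.
Byte 4: 0xB9 = 10111001 (10xxxxxx ✓), payload 111001.
Concatenate: 011110010101111111001 = 0xF2BF9 (21 bits → U+F2BF9).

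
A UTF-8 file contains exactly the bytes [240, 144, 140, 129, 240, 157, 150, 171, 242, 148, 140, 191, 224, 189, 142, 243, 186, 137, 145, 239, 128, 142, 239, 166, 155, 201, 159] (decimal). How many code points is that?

8

Byte at offset 0: 0xF0 = 11110000 → 4-byte char (#1). Advance 4.
Byte at offset 4: 0xF0 = 11110000 → 4-byte char (#2). Advance 4.
Byte at offset 8: 0xF2 = 11110010 → 4-byte char (#3). Advance 4.
Byte at offset 12: 0xE0 = 11100000 → 3-byte char (#4). Advance 3.
Byte at offset 15: 0xF3 = 11110011 → 4-byte char (#5). Advance 4.
Byte at offset 19: 0xEF = 11101111 → 3-byte char (#6). Advance 3.
Byte at offset 22: 0xEF = 11101111 → 3-byte char (#7). Advance 3.
Byte at offset 25: 0xC9 = 11001001 → 2-byte char (#8). Advance 2.
Reached end at offset 27 after 8 code points.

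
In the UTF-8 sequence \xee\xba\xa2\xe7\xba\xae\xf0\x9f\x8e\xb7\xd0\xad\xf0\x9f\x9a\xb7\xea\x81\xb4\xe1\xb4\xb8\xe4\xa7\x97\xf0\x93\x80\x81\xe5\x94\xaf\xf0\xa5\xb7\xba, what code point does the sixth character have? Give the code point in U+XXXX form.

Offset 0: leading byte 0xEE = 11101110 → 3-byte char #1 = EE BA A2.
Offset 3: leading byte 0xE7 = 11100111 → 3-byte char #2 = E7 BA AE.
Offset 6: leading byte 0xF0 = 11110000 → 4-byte char #3 = F0 9F 8E B7.
Offset 10: leading byte 0xD0 = 11010000 → 2-byte char #4 = D0 AD.
Offset 12: leading byte 0xF0 = 11110000 → 4-byte char #5 = F0 9F 9A B7.
Offset 16: leading byte 0xEA = 11101010 → 3-byte char #6 = EA 81 B4.
Leading byte 0xEA = 11101010 matches 1110xxxx → 3-byte sequence.
Byte 1: 0xEA = 11101010, payload 1010 (4 bits).
Byte 2: 0x81 = 10000001 (10xxxxxx ✓), payload 000001.
Byte 3: 0xB4 = 10110100 (10xxxxxx ✓), payload 110100.
Concatenate: 1010000001110100 = 0xA074 (16 bits → U+A074).

U+A074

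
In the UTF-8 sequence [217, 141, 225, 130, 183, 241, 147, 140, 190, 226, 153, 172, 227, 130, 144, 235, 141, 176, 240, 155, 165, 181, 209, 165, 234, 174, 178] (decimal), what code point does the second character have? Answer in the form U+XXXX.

U+10B7

Offset 0: leading byte 0xD9 = 11011001 → 2-byte char #1 = D9 8D.
Offset 2: leading byte 0xE1 = 11100001 → 3-byte char #2 = E1 82 B7.
Leading byte 0xE1 = 11100001 matches 1110xxxx → 3-byte sequence.
Byte 1: 0xE1 = 11100001, payload 0001 (4 bits).
Byte 2: 0x82 = 10000010 (10xxxxxx ✓), payload 000010.
Byte 3: 0xB7 = 10110111 (10xxxxxx ✓), payload 110111.
Concatenate: 0001000010110111 = 0x10B7 (16 bits → U+10B7).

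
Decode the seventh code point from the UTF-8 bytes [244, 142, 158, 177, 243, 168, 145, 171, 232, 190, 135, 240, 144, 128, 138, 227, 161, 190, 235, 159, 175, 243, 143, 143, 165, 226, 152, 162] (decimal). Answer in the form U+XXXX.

Offset 0: leading byte 0xF4 = 11110100 → 4-byte char #1 = F4 8E 9E B1.
Offset 4: leading byte 0xF3 = 11110011 → 4-byte char #2 = F3 A8 91 AB.
Offset 8: leading byte 0xE8 = 11101000 → 3-byte char #3 = E8 BE 87.
Offset 11: leading byte 0xF0 = 11110000 → 4-byte char #4 = F0 90 80 8A.
Offset 15: leading byte 0xE3 = 11100011 → 3-byte char #5 = E3 A1 BE.
Offset 18: leading byte 0xEB = 11101011 → 3-byte char #6 = EB 9F AF.
Offset 21: leading byte 0xF3 = 11110011 → 4-byte char #7 = F3 8F 8F A5.
Leading byte 0xF3 = 11110011 matches 11110xxx → 4-byte sequence.
Byte 1: 0xF3 = 11110011, payload 011 (3 bits).
Byte 2: 0x8F = 10001111 (10xxxxxx ✓), payload 001111.
Byte 3: 0x8F = 10001111 (10xxxxxx ✓), payload 001111.
Byte 4: 0xA5 = 10100101 (10xxxxxx ✓), payload 100101.
Concatenate: 011001111001111100101 = 0xCF3E5 (21 bits → U+CF3E5).

U+CF3E5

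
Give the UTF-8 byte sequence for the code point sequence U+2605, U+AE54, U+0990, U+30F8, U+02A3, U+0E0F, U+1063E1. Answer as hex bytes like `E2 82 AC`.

E2 98 85 EA B9 94 E0 A6 90 E3 83 B8 CA A3 E0 B8 8F F4 86 8F A1

U+2605: 3-byte form → E2 98 85.
U+AE54: 3-byte form → EA B9 94.
U+0990: 3-byte form → E0 A6 90.
U+30F8: 3-byte form → E3 83 B8.
U+02A3: 2-byte form → CA A3.
U+0E0F: 3-byte form → E0 B8 8F.
U+1063E1: 4-byte form → F4 86 8F A1.
Concatenated (21 bytes): E2 98 85 EA B9 94 E0 A6 90 E3 83 B8 CA A3 E0 B8 8F F4 86 8F A1.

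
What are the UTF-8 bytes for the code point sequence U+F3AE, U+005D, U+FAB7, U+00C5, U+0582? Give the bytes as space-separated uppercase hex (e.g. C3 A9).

U+F3AE: 3-byte form → EF 8E AE.
U+005D: 1-byte form → 5D.
U+FAB7: 3-byte form → EF AA B7.
U+00C5: 2-byte form → C3 85.
U+0582: 2-byte form → D6 82.
Concatenated (11 bytes): EF 8E AE 5D EF AA B7 C3 85 D6 82.

EF 8E AE 5D EF AA B7 C3 85 D6 82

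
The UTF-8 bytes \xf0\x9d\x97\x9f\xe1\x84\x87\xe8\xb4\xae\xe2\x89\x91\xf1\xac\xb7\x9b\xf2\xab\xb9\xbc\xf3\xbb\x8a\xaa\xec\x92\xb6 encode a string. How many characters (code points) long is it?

8

Byte at offset 0: 0xF0 = 11110000 → 4-byte char (#1). Advance 4.
Byte at offset 4: 0xE1 = 11100001 → 3-byte char (#2). Advance 3.
Byte at offset 7: 0xE8 = 11101000 → 3-byte char (#3). Advance 3.
Byte at offset 10: 0xE2 = 11100010 → 3-byte char (#4). Advance 3.
Byte at offset 13: 0xF1 = 11110001 → 4-byte char (#5). Advance 4.
Byte at offset 17: 0xF2 = 11110010 → 4-byte char (#6). Advance 4.
Byte at offset 21: 0xF3 = 11110011 → 4-byte char (#7). Advance 4.
Byte at offset 25: 0xEC = 11101100 → 3-byte char (#8). Advance 3.
Reached end at offset 28 after 8 code points.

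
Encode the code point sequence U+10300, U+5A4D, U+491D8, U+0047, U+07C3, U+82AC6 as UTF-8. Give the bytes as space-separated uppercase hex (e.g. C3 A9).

F0 90 8C 80 E5 A9 8D F1 89 87 98 47 DF 83 F2 82 AB 86

U+10300: 4-byte form → F0 90 8C 80.
U+5A4D: 3-byte form → E5 A9 8D.
U+491D8: 4-byte form → F1 89 87 98.
U+0047: 1-byte form → 47.
U+07C3: 2-byte form → DF 83.
U+82AC6: 4-byte form → F2 82 AB 86.
Concatenated (18 bytes): F0 90 8C 80 E5 A9 8D F1 89 87 98 47 DF 83 F2 82 AB 86.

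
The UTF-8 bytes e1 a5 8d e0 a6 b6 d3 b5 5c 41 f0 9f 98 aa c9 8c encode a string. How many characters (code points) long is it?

Byte at offset 0: 0xE1 = 11100001 → 3-byte char (#1). Advance 3.
Byte at offset 3: 0xE0 = 11100000 → 3-byte char (#2). Advance 3.
Byte at offset 6: 0xD3 = 11010011 → 2-byte char (#3). Advance 2.
Byte at offset 8: 0x5C = 01011100 → 1-byte char (#4). Advance 1.
Byte at offset 9: 0x41 = 01000001 → 1-byte char (#5). Advance 1.
Byte at offset 10: 0xF0 = 11110000 → 4-byte char (#6). Advance 4.
Byte at offset 14: 0xC9 = 11001001 → 2-byte char (#7). Advance 2.
Reached end at offset 16 after 7 code points.

7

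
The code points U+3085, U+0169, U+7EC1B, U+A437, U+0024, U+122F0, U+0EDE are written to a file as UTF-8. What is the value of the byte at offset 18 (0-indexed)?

0xBB

U+3085 → 3-byte form E3 82 85 at offsets 0–2.
U+0169 → 2-byte form C5 A9 at offsets 3–4.
U+7EC1B → 4-byte form F1 BE B0 9B at offsets 5–8.
U+A437 → 3-byte form EA 90 B7 at offsets 9–11.
U+0024 → 1-byte form 24 at offsets 12–12.
U+122F0 → 4-byte form F0 92 8B B0 at offsets 13–16.
U+0EDE → 3-byte form E0 BB 9E at offsets 17–19.
Offset 18 falls in char 7's range; it's byte 2 of E0 BB 9E = 0xBB.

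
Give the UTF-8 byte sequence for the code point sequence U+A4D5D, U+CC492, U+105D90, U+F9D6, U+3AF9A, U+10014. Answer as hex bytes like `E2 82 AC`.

U+A4D5D: 4-byte form → F2 A4 B5 9D.
U+CC492: 4-byte form → F3 8C 92 92.
U+105D90: 4-byte form → F4 85 B6 90.
U+F9D6: 3-byte form → EF A7 96.
U+3AF9A: 4-byte form → F0 BA BE 9A.
U+10014: 4-byte form → F0 90 80 94.
Concatenated (23 bytes): F2 A4 B5 9D F3 8C 92 92 F4 85 B6 90 EF A7 96 F0 BA BE 9A F0 90 80 94.

F2 A4 B5 9D F3 8C 92 92 F4 85 B6 90 EF A7 96 F0 BA BE 9A F0 90 80 94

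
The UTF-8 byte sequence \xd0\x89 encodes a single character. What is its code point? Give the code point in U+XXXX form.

Leading byte 0xD0 = 11010000 matches 110xxxxx → 2-byte sequence.
Byte 1: 0xD0 = 11010000, payload 10000 (5 bits).
Byte 2: 0x89 = 10001001 (10xxxxxx ✓), payload 001001.
Concatenate: 10000001001 = 0x409 (11 bits → U+0409).

U+0409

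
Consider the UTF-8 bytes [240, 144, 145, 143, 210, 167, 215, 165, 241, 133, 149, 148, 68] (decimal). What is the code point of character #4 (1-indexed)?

Offset 0: leading byte 0xF0 = 11110000 → 4-byte char #1 = F0 90 91 8F.
Offset 4: leading byte 0xD2 = 11010010 → 2-byte char #2 = D2 A7.
Offset 6: leading byte 0xD7 = 11010111 → 2-byte char #3 = D7 A5.
Offset 8: leading byte 0xF1 = 11110001 → 4-byte char #4 = F1 85 95 94.
Leading byte 0xF1 = 11110001 matches 11110xxx → 4-byte sequence.
Byte 1: 0xF1 = 11110001, payload 001 (3 bits).
Byte 2: 0x85 = 10000101 (10xxxxxx ✓), payload 000101.
Byte 3: 0x95 = 10010101 (10xxxxxx ✓), payload 010101.
Byte 4: 0x94 = 10010100 (10xxxxxx ✓), payload 010100.
Concatenate: 001000101010101010100 = 0x45554 (21 bits → U+45554).

U+45554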